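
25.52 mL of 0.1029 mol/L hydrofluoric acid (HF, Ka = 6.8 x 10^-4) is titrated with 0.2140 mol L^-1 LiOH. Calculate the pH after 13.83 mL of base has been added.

n(acid) = 0.1029 x 0.02552 = 0.002626 mol; n(LiOH) added = 0.2140 x 0.01383 = 0.002960 mol.
Base is in excess by 0.002960 - 0.002626 = 0.0003336 mol in a total volume of 0.03935 L.
[OH^-] = 0.0003336/0.03935 = 0.008478 M, so pOH = 2.07 and pH = 14.00 - 2.07 = 11.93.

11.93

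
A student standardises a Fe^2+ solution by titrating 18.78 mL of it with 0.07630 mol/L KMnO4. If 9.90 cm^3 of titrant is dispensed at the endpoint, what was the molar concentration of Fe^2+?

0.201 M

n(KMnO4) = 0.07630 x 0.009900 = 0.0007554 mol.
From the balanced equation, 1 mol KMnO4 reacts with 5 mol Fe^2+, so n(Fe^2+) = 0.0007554 x 5/1 = 0.003777 mol.
[Fe^2+] = 0.003777 / 0.01878 L = 0.201 M.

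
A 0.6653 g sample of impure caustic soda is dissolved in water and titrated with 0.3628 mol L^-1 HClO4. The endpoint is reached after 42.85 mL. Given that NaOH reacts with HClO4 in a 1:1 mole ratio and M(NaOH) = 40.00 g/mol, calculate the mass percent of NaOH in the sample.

n(HClO4) = 0.3628 x 0.04285 = 0.01555 mol.
n(NaOH) = 0.01555 / 1 = 0.01555 mol.
mass of NaOH = 0.01555 x 40.00 = 0.6218 g.
% purity = 0.6218 / 0.6653 x 100 = 93.5%.

93.5%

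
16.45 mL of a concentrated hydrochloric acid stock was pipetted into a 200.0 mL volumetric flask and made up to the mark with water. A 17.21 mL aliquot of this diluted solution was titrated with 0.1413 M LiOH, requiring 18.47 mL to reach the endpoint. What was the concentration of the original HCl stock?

n(LiOH) = 0.1413 x 0.01847 = 0.002610 mol.
n(HCl) in the aliquot = 0.002610 mol.
[diluted HCl] = 0.002610 / 0.01721 = 0.1516 M.
Dilution factor = 200.0/16.45 = 12.16, so [stock] = 0.1516 x 12.16 = 1.84 M.

1.84 M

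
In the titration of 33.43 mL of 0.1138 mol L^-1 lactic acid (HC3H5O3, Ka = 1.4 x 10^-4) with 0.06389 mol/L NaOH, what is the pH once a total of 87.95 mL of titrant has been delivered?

12.17

n(acid) = 0.1138 x 0.03343 = 0.003804 mol; n(NaOH) added = 0.06389 x 0.08795 = 0.005619 mol.
Base is in excess by 0.005619 - 0.003804 = 0.001815 mol in a total volume of 0.1214 L.
[OH^-] = 0.001815/0.1214 = 0.01495 M, so pOH = 1.83 and pH = 14.00 - 1.83 = 12.17.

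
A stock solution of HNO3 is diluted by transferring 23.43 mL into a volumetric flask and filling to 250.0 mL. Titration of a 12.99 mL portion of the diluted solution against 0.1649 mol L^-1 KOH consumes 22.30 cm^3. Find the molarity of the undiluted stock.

n(KOH) = 0.1649 x 0.02230 = 0.003677 mol.
n(HNO3) in the aliquot = 0.003677 mol.
[diluted HNO3] = 0.003677 / 0.01299 = 0.2831 M.
Dilution factor = 250.0/23.43 = 10.67, so [stock] = 0.2831 x 10.67 = 3.02 M.

3.02 M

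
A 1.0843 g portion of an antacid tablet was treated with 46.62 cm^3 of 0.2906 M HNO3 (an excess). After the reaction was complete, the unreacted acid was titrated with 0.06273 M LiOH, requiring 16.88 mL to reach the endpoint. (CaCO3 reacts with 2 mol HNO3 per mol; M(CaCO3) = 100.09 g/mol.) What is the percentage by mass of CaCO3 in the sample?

Total n(HNO3) added = 0.2906 x 0.04662 = 0.01355 mol.
n(LiOH) used = 0.06273 x 0.01688 = 0.001059 mol, which equals the excess n(HNO3).
So n(HNO3) consumed by the sample = 0.01355 - 0.001059 = 0.01249 mol.
n(CaCO3) = 0.01249 / 2 = 0.006244 mol.
mass CaCO3 = 0.006244 x 100.09 = 0.6250 g, so %CaCO3 = 0.6250/1.0843 x 100 = 57.6%.

57.6%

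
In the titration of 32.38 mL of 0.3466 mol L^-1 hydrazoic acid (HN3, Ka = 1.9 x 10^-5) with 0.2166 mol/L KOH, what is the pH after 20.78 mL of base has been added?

Initial n(HN3) = 0.3466 x 0.03238 = 0.01122 mol.
n(KOH) added = 0.2166 x 0.02078 = 0.004501 mol, converting that many moles of HN3 to N3-.
Remaining n(HN3) = 0.006722 mol; n(N3-) = 0.004501 mol.
By Henderson-Hasselbalch, pH = pKa + log([A^-]/[HA]) = 4.72 + log(0.004501/0.006722) = 4.72 + (-0.17) = 4.55.

4.55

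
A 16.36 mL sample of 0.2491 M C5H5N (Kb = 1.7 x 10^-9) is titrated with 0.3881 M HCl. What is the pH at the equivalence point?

3.02

n(C5H5N) = 0.2491 x 0.01636 = 0.004075 mol; V(HCl) at equivalence = 0.004075/0.3881 = 0.01050 L.
At equivalence the base is fully converted to C5H5NH+; total volume = 0.02686 L, so [C5H5NH+] = 0.004075/0.02686 = 0.1517 M.
Ka(C5H5NH+) = Kw/Kb = 1.0e-14 / 1.7 x 10^-9 = 5.88e-6.
[H^+] = sqrt(Ka x [C5H5NH+]) = sqrt(5.88e-6 x 0.1517) = 0.000945 M.
pH = -log(0.000945) = 3.02.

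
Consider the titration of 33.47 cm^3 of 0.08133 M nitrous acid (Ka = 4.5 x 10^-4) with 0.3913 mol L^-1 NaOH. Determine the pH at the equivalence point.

8.09

n(HNO2) = 0.08133 x 0.03347 = 0.002722 mol; V(NaOH) at equivalence = 0.002722/0.3913 = 0.006957 L.
At equivalence all the acid is converted to NO2-; total volume = 0.03347 + 0.006957 = 0.04043 L, so [NO2-] = 0.002722/0.04043 = 0.06733 M.
Kb = Kw/Ka = 1.0e-14 / 4.5 x 10^-4 = 2.22e-11.
[OH^-] = sqrt(Kb x [NO2-]) = sqrt(2.22e-11 x 0.06733) = 1.22e-6 M.
pOH = 5.91, so pH = 14.00 - 5.91 = 8.09.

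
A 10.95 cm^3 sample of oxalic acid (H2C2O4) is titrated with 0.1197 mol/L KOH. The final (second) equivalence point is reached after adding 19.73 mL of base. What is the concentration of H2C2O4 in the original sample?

n(KOH) = 0.1197 x 0.01973 = 0.002362 mol.
At the final (second) equivalence point, 2 mol OH^- react per mol H2C2O4, so n(H2C2O4) = 0.002362 / 2 = 0.001181 mol.
[H2C2O4] = 0.001181 / 0.01095 L = 0.108 M.

0.108 M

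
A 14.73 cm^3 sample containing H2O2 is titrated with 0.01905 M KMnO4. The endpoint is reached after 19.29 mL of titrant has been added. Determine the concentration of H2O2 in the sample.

n(KMnO4) = 0.01905 x 0.01929 = 0.0003675 mol.
From the balanced equation, 2 mol KMnO4 reacts with 5 mol H2O2, so n(H2O2) = 0.0003675 x 5/2 = 0.0009187 mol.
[H2O2] = 0.0009187 / 0.01473 L = 0.0624 M.

0.0624 M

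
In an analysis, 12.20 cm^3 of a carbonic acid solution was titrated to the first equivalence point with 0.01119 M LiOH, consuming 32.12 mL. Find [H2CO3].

n(LiOH) = 0.01119 x 0.03212 = 0.0003594 mol.
At the first equivalence point, 1 mol OH^- react per mol H2CO3, so n(H2CO3) = 0.0003594 / 1 = 0.0003594 mol.
[H2CO3] = 0.0003594 / 0.01220 L = 0.0295 M.

0.0295 M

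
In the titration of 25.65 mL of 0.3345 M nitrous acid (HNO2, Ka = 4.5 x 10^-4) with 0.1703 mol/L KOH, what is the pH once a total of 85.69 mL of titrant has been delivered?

12.73

n(acid) = 0.3345 x 0.02565 = 0.008580 mol; n(KOH) added = 0.1703 x 0.08569 = 0.01459 mol.
Base is in excess by 0.01459 - 0.008580 = 0.006013 mol in a total volume of 0.1113 L.
[OH^-] = 0.006013/0.1113 = 0.05401 M, so pOH = 1.27 and pH = 14.00 - 1.27 = 12.73.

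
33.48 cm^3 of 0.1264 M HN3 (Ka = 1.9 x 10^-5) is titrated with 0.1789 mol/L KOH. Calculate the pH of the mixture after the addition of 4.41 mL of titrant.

4.08

Initial n(HN3) = 0.1264 x 0.03348 = 0.004232 mol.
n(KOH) added = 0.1789 x 0.004410 = 0.0007889 mol, converting that many moles of HN3 to N3-.
Remaining n(HN3) = 0.003443 mol; n(N3-) = 0.0007889 mol.
By Henderson-Hasselbalch, pH = pKa + log([A^-]/[HA]) = 4.72 + log(0.0007889/0.003443) = 4.72 + (-0.64) = 4.08.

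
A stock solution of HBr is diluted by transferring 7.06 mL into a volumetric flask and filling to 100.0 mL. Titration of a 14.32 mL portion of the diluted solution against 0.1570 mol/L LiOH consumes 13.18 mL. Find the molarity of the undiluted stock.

2.05 M

n(LiOH) = 0.1570 x 0.01318 = 0.002069 mol.
n(HBr) in the aliquot = 0.002069 mol.
[diluted HBr] = 0.002069 / 0.01432 = 0.1445 M.
Dilution factor = 100.0/7.060 = 14.16, so [stock] = 0.1445 x 14.16 = 2.05 M.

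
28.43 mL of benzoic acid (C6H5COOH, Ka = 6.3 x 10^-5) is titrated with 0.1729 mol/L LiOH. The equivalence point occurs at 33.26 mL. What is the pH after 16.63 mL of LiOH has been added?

16.63 mL is exactly half the equivalence volume (33.26/2), i.e. the half-equivalence point.
There, n(HA) = n(A^-), so pH = pKa = -log(6.3 x 10^-5) = 4.20.

4.20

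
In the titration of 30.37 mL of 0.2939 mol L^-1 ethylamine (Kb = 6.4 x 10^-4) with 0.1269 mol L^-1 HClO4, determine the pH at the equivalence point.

n(C2H5NH2) = 0.2939 x 0.03037 = 0.008926 mol; V(HClO4) at equivalence = 0.008926/0.1269 = 0.07034 L.
At equivalence the base is fully converted to C2H5NH3+; total volume = 0.1007 L, so [C2H5NH3+] = 0.008926/0.1007 = 0.08863 M.
Ka(C2H5NH3+) = Kw/Kb = 1.0e-14 / 6.4 x 10^-4 = 1.56e-11.
[H^+] = sqrt(Ka x [C2H5NH3+]) = sqrt(1.56e-11 x 0.08863) = 1.18e-6 M.
pH = -log(1.18e-6) = 5.93.

5.93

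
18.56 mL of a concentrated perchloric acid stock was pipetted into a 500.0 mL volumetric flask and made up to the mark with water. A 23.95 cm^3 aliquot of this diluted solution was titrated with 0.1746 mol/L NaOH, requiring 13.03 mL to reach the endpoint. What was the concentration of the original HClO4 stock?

n(NaOH) = 0.1746 x 0.01303 = 0.002275 mol.
n(HClO4) in the aliquot = 0.002275 mol.
[diluted HClO4] = 0.002275 / 0.02395 = 0.09499 M.
Dilution factor = 500.0/18.56 = 26.94, so [stock] = 0.09499 x 26.94 = 2.56 M.

2.56 M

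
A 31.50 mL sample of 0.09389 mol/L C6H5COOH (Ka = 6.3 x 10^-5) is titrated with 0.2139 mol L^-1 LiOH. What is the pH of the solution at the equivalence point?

8.51

n(C6H5COOH) = 0.09389 x 0.03150 = 0.002958 mol; V(LiOH) at equivalence = 0.002958/0.2139 = 0.01383 L.
At equivalence all the acid is converted to C6H5COO-; total volume = 0.03150 + 0.01383 = 0.04533 L, so [C6H5COO-] = 0.002958/0.04533 = 0.06525 M.
Kb = Kw/Ka = 1.0e-14 / 6.3 x 10^-5 = 1.59e-10.
[OH^-] = sqrt(Kb x [C6H5COO-]) = sqrt(1.59e-10 x 0.06525) = 3.22e-6 M.
pOH = 5.49, so pH = 14.00 - 5.49 = 8.51.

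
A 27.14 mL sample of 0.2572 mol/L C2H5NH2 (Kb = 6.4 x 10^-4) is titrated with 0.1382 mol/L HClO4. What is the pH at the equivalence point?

n(C2H5NH2) = 0.2572 x 0.02714 = 0.006980 mol; V(HClO4) at equivalence = 0.006980/0.1382 = 0.05051 L.
At equivalence the base is fully converted to C2H5NH3+; total volume = 0.07765 L, so [C2H5NH3+] = 0.006980/0.07765 = 0.08990 M.
Ka(C2H5NH3+) = Kw/Kb = 1.0e-14 / 6.4 x 10^-4 = 1.56e-11.
[H^+] = sqrt(Ka x [C2H5NH3+]) = sqrt(1.56e-11 x 0.08990) = 1.19e-6 M.
pH = -log(1.19e-6) = 5.93.

5.93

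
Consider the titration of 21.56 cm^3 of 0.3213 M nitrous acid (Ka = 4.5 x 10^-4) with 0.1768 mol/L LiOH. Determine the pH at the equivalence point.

8.20

n(HNO2) = 0.3213 x 0.02156 = 0.006927 mol; V(LiOH) at equivalence = 0.006927/0.1768 = 0.03918 L.
At equivalence all the acid is converted to NO2-; total volume = 0.02156 + 0.03918 = 0.06074 L, so [NO2-] = 0.006927/0.06074 = 0.1140 M.
Kb = Kw/Ka = 1.0e-14 / 4.5 x 10^-4 = 2.22e-11.
[OH^-] = sqrt(Kb x [NO2-]) = sqrt(2.22e-11 x 0.1140) = 1.59e-6 M.
pOH = 5.80, so pH = 14.00 - 5.80 = 8.20.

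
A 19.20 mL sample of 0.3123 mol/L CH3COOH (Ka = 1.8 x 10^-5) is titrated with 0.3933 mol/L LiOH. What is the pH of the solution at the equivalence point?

8.99

n(CH3COOH) = 0.3123 x 0.01920 = 0.005996 mol; V(LiOH) at equivalence = 0.005996/0.3933 = 0.01525 L.
At equivalence all the acid is converted to CH3COO-; total volume = 0.01920 + 0.01525 = 0.03445 L, so [CH3COO-] = 0.005996/0.03445 = 0.1741 M.
Kb = Kw/Ka = 1.0e-14 / 1.8 x 10^-5 = 5.56e-10.
[OH^-] = sqrt(Kb x [CH3COO-]) = sqrt(5.56e-10 x 0.1741) = 9.83e-6 M.
pOH = 5.01, so pH = 14.00 - 5.01 = 8.99.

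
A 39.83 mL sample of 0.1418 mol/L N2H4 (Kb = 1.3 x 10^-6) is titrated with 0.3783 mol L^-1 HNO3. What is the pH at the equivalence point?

n(N2H4) = 0.1418 x 0.03983 = 0.005648 mol; V(HNO3) at equivalence = 0.005648/0.3783 = 0.01493 L.
At equivalence the base is fully converted to N2H5+; total volume = 0.05476 L, so [N2H5+] = 0.005648/0.05476 = 0.1031 M.
Ka(N2H5+) = Kw/Kb = 1.0e-14 / 1.3 x 10^-6 = 7.69e-9.
[H^+] = sqrt(Ka x [N2H5+]) = sqrt(7.69e-9 x 0.1031) = 2.82e-5 M.
pH = -log(2.82e-5) = 4.55.

4.55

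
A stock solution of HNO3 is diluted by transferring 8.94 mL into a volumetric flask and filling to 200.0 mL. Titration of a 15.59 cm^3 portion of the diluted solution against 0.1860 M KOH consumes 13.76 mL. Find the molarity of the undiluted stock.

n(KOH) = 0.1860 x 0.01376 = 0.002559 mol.
n(HNO3) in the aliquot = 0.002559 mol.
[diluted HNO3] = 0.002559 / 0.01559 = 0.1642 M.
Dilution factor = 200.0/8.940 = 22.37, so [stock] = 0.1642 x 22.37 = 3.67 M.

3.67 M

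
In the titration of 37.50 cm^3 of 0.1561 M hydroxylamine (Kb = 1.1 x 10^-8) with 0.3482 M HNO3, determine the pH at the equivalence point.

n(NH2OH) = 0.1561 x 0.03750 = 0.005854 mol; V(HNO3) at equivalence = 0.005854/0.3482 = 0.01681 L.
At equivalence the base is fully converted to NH3OH+; total volume = 0.05431 L, so [NH3OH+] = 0.005854/0.05431 = 0.1078 M.
Ka(NH3OH+) = Kw/Kb = 1.0e-14 / 1.1 x 10^-8 = 9.09e-7.
[H^+] = sqrt(Ka x [NH3OH+]) = sqrt(9.09e-7 x 0.1078) = 0.000313 M.
pH = -log(0.000313) = 3.50.

3.50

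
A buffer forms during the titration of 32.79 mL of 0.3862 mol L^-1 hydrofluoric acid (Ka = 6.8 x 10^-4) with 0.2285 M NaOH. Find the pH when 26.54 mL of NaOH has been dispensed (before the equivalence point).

3.13

Initial n(HF) = 0.3862 x 0.03279 = 0.01266 mol.
n(NaOH) added = 0.2285 x 0.02654 = 0.006064 mol, converting that many moles of HF to F-.
Remaining n(HF) = 0.006599 mol; n(F-) = 0.006064 mol.
By Henderson-Hasselbalch, pH = pKa + log([A^-]/[HA]) = 3.17 + log(0.006064/0.006599) = 3.17 + (-0.04) = 3.13.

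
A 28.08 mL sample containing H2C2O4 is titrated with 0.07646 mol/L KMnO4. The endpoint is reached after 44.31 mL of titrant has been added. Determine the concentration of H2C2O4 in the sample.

0.302 M

n(KMnO4) = 0.07646 x 0.04431 = 0.003388 mol.
From the balanced equation, 2 mol KMnO4 reacts with 5 mol H2C2O4, so n(H2C2O4) = 0.003388 x 5/2 = 0.008470 mol.
[H2C2O4] = 0.008470 / 0.02808 L = 0.302 M.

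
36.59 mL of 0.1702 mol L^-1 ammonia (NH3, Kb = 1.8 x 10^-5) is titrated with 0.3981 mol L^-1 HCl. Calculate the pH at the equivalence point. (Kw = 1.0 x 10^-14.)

n(NH3) = 0.1702 x 0.03659 = 0.006228 mol; V(HCl) at equivalence = 0.006228/0.3981 = 0.01564 L.
At equivalence the base is fully converted to NH4+; total volume = 0.05223 L, so [NH4+] = 0.006228/0.05223 = 0.1192 M.
Ka(NH4+) = Kw/Kb = 1.0e-14 / 1.8 x 10^-5 = 5.56e-10.
[H^+] = sqrt(Ka x [NH4+]) = sqrt(5.56e-10 x 0.1192) = 8.14e-6 M.
pH = -log(8.14e-6) = 5.09.

5.09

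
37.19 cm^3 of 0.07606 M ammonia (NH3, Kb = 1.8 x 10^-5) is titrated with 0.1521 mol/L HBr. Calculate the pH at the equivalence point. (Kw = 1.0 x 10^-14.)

n(NH3) = 0.07606 x 0.03719 = 0.002829 mol; V(HBr) at equivalence = 0.002829/0.1521 = 0.01860 L.
At equivalence the base is fully converted to NH4+; total volume = 0.05579 L, so [NH4+] = 0.002829/0.05579 = 0.05070 M.
Ka(NH4+) = Kw/Kb = 1.0e-14 / 1.8 x 10^-5 = 5.56e-10.
[H^+] = sqrt(Ka x [NH4+]) = sqrt(5.56e-10 x 0.05070) = 5.31e-6 M.
pH = -log(5.31e-6) = 5.28.

5.28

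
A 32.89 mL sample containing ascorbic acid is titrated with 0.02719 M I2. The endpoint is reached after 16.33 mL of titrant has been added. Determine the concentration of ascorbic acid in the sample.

0.0135 M

n(I2) = 0.02719 x 0.01633 = 0.0004440 mol.
From the balanced equation, 1 mol I2 reacts with 1 mol ascorbic acid, so n(ascorbic acid) = 0.0004440 x 1/1 = 0.0004440 mol.
[ascorbic acid] = 0.0004440 / 0.03289 L = 0.0135 M.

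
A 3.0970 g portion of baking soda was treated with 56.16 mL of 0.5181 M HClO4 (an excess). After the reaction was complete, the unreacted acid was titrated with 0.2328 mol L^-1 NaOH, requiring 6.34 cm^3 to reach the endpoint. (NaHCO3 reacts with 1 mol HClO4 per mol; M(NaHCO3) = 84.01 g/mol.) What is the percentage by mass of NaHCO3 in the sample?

Total n(HClO4) added = 0.5181 x 0.05616 = 0.02910 mol.
n(NaOH) used = 0.2328 x 0.006340 = 0.001476 mol, which equals the excess n(HClO4).
So n(HClO4) consumed by the sample = 0.02910 - 0.001476 = 0.02762 mol.
n(NaHCO3) = 0.02762 / 1 = 0.02762 mol.
mass NaHCO3 = 0.02762 x 84.01 = 2.320 g, so %NaHCO3 = 2.320/3.0970 x 100 = 74.9%.

74.9%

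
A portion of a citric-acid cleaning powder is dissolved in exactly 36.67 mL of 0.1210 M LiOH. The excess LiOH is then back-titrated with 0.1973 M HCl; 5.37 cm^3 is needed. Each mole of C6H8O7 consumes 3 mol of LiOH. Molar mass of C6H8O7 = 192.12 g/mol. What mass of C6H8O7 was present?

Total n(LiOH) added = 0.1210 x 0.03667 = 0.004437 mol.
n(HCl) used = 0.1973 x 0.005370 = 0.001060 mol, which equals the excess n(LiOH).
So n(LiOH) consumed by the sample = 0.004437 - 0.001060 = 0.003378 mol.
n(C6H8O7) = 0.003378 / 3 = 0.001126 mol.
mass = 0.001126 mol x 192.12 g/mol = 0.216 g.

0.216 g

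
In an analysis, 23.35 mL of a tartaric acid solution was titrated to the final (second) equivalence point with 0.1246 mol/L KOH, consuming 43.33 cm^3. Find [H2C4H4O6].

n(KOH) = 0.1246 x 0.04333 = 0.005399 mol.
At the final (second) equivalence point, 2 mol OH^- react per mol H2C4H4O6, so n(H2C4H4O6) = 0.005399 / 2 = 0.002699 mol.
[H2C4H4O6] = 0.002699 / 0.02335 L = 0.116 M.

0.116 M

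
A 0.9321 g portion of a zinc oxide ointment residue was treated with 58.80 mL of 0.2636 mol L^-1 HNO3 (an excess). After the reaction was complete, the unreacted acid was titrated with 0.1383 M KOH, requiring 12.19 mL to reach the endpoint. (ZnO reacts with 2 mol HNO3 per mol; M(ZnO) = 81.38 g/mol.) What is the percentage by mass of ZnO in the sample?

60.3%

Total n(HNO3) added = 0.2636 x 0.05880 = 0.01550 mol.
n(KOH) used = 0.1383 x 0.01219 = 0.001686 mol, which equals the excess n(HNO3).
So n(HNO3) consumed by the sample = 0.01550 - 0.001686 = 0.01381 mol.
n(ZnO) = 0.01381 / 2 = 0.006907 mol.
mass ZnO = 0.006907 x 81.38 = 0.5621 g, so %ZnO = 0.5621/0.9321 x 100 = 60.3%.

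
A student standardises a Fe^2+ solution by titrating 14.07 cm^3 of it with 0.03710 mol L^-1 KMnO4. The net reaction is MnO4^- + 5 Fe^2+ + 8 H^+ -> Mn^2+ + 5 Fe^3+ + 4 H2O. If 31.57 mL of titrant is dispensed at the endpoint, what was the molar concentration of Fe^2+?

0.416 M

n(KMnO4) = 0.03710 x 0.03157 = 0.001171 mol.
From the balanced equation, 1 mol KMnO4 reacts with 5 mol Fe^2+, so n(Fe^2+) = 0.001171 x 5/1 = 0.005856 mol.
[Fe^2+] = 0.005856 / 0.01407 L = 0.416 M.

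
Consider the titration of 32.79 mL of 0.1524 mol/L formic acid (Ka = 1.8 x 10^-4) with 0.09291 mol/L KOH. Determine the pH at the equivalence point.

n(HCOOH) = 0.1524 x 0.03279 = 0.004997 mol; V(KOH) at equivalence = 0.004997/0.09291 = 0.05379 L.
At equivalence all the acid is converted to HCOO-; total volume = 0.03279 + 0.05379 = 0.08658 L, so [HCOO-] = 0.004997/0.08658 = 0.05772 M.
Kb = Kw/Ka = 1.0e-14 / 1.8 x 10^-4 = 5.56e-11.
[OH^-] = sqrt(Kb x [HCOO-]) = sqrt(5.56e-11 x 0.05772) = 1.79e-6 M.
pOH = 5.75, so pH = 14.00 - 5.75 = 8.25.

8.25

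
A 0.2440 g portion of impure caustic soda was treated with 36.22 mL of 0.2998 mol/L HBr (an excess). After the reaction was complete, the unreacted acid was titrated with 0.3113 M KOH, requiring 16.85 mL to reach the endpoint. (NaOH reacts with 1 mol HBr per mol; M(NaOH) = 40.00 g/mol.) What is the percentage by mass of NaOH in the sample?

92.0%

Total n(HBr) added = 0.2998 x 0.03622 = 0.01086 mol.
n(KOH) used = 0.3113 x 0.01685 = 0.005245 mol, which equals the excess n(HBr).
So n(HBr) consumed by the sample = 0.01086 - 0.005245 = 0.005613 mol.
n(NaOH) = 0.005613 / 1 = 0.005613 mol.
mass NaOH = 0.005613 x 40.00 = 0.2245 g, so %NaOH = 0.2245/0.2440 x 100 = 92.0%.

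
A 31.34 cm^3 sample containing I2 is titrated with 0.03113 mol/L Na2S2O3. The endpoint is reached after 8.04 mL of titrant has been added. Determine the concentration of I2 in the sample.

n(Na2S2O3) = 0.03113 x 0.008040 = 0.0002503 mol.
From the balanced equation, 2 mol Na2S2O3 reacts with 1 mol I2, so n(I2) = 0.0002503 x 1/2 = 0.0001251 mol.
[I2] = 0.0001251 / 0.03134 L = 0.00399 M.

0.00399 M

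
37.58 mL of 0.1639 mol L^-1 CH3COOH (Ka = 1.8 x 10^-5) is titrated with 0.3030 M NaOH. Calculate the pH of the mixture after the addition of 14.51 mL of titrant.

Initial n(CH3COOH) = 0.1639 x 0.03758 = 0.006159 mol.
n(NaOH) added = 0.3030 x 0.01451 = 0.004397 mol, converting that many moles of CH3COOH to CH3COO-.
Remaining n(CH3COOH) = 0.001763 mol; n(CH3COO-) = 0.004397 mol.
By Henderson-Hasselbalch, pH = pKa + log([A^-]/[HA]) = 4.74 + log(0.004397/0.001763) = 4.74 + (+0.40) = 5.14.

5.14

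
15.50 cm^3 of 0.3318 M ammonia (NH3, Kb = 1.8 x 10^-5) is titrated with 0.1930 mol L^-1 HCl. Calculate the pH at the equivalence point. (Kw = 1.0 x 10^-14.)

n(NH3) = 0.3318 x 0.01550 = 0.005143 mol; V(HCl) at equivalence = 0.005143/0.1930 = 0.02665 L.
At equivalence the base is fully converted to NH4+; total volume = 0.04215 L, so [NH4+] = 0.005143/0.04215 = 0.1220 M.
Ka(NH4+) = Kw/Kb = 1.0e-14 / 1.8 x 10^-5 = 5.56e-10.
[H^+] = sqrt(Ka x [NH4+]) = sqrt(5.56e-10 x 0.1220) = 8.23e-6 M.
pH = -log(8.23e-6) = 5.08.

5.08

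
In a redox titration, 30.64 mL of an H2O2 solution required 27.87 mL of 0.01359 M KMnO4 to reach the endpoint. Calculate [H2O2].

n(KMnO4) = 0.01359 x 0.02787 = 0.0003788 mol.
From the balanced equation, 2 mol KMnO4 reacts with 5 mol H2O2, so n(H2O2) = 0.0003788 x 5/2 = 0.0009469 mol.
[H2O2] = 0.0009469 / 0.03064 L = 0.0309 M.

0.0309 M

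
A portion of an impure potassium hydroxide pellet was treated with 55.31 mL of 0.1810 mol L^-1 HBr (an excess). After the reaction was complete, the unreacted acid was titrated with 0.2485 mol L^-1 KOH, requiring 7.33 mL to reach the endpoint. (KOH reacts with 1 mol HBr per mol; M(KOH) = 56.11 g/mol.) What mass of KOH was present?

0.460 g

Total n(HBr) added = 0.1810 x 0.05531 = 0.01001 mol.
n(KOH) used = 0.2485 x 0.007330 = 0.001822 mol, which equals the excess n(HBr).
So n(HBr) consumed by the sample = 0.01001 - 0.001822 = 0.008190 mol.
n(KOH) = 0.008190 / 1 = 0.008190 mol.
mass = 0.008190 mol x 56.11 g/mol = 0.460 g.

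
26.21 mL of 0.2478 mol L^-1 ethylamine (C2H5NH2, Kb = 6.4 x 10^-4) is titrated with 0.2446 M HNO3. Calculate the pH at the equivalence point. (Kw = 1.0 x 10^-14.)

5.86

n(C2H5NH2) = 0.2478 x 0.02621 = 0.006495 mol; V(HNO3) at equivalence = 0.006495/0.2446 = 0.02655 L.
At equivalence the base is fully converted to C2H5NH3+; total volume = 0.05276 L, so [C2H5NH3+] = 0.006495/0.05276 = 0.1231 M.
Ka(C2H5NH3+) = Kw/Kb = 1.0e-14 / 6.4 x 10^-4 = 1.56e-11.
[H^+] = sqrt(Ka x [C2H5NH3+]) = sqrt(1.56e-11 x 0.1231) = 1.39e-6 M.
pH = -log(1.39e-6) = 5.86.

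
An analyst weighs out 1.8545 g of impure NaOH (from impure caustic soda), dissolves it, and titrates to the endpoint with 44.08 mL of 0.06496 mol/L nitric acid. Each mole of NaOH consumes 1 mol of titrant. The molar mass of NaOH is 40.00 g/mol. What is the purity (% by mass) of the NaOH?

n(HNO3) = 0.06496 x 0.04408 = 0.002863 mol.
n(NaOH) = 0.002863 / 1 = 0.002863 mol.
mass of NaOH = 0.002863 x 40.00 = 0.1145 g.
% purity = 0.1145 / 1.8545 x 100 = 6.18%.

6.18%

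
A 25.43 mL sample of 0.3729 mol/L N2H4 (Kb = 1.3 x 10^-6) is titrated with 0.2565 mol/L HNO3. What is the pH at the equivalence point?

n(N2H4) = 0.3729 x 0.02543 = 0.009483 mol; V(HNO3) at equivalence = 0.009483/0.2565 = 0.03697 L.
At equivalence the base is fully converted to N2H5+; total volume = 0.06240 L, so [N2H5+] = 0.009483/0.06240 = 0.1520 M.
Ka(N2H5+) = Kw/Kb = 1.0e-14 / 1.3 x 10^-6 = 7.69e-9.
[H^+] = sqrt(Ka x [N2H5+]) = sqrt(7.69e-9 x 0.1520) = 3.42e-5 M.
pH = -log(3.42e-5) = 4.47.

4.47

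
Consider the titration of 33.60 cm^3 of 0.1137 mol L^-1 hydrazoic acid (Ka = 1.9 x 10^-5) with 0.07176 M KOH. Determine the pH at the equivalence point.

n(HN3) = 0.1137 x 0.03360 = 0.003820 mol; V(KOH) at equivalence = 0.003820/0.07176 = 0.05324 L.
At equivalence all the acid is converted to N3-; total volume = 0.03360 + 0.05324 = 0.08684 L, so [N3-] = 0.003820/0.08684 = 0.04399 M.
Kb = Kw/Ka = 1.0e-14 / 1.9 x 10^-5 = 5.26e-10.
[OH^-] = sqrt(Kb x [N3-]) = sqrt(5.26e-10 x 0.04399) = 4.81e-6 M.
pOH = 5.32, so pH = 14.00 - 5.32 = 8.68.

8.68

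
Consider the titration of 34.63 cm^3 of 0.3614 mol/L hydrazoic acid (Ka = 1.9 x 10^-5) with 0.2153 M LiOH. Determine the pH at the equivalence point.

n(HN3) = 0.3614 x 0.03463 = 0.01252 mol; V(LiOH) at equivalence = 0.01252/0.2153 = 0.05813 L.
At equivalence all the acid is converted to N3-; total volume = 0.03463 + 0.05813 = 0.09276 L, so [N3-] = 0.01252/0.09276 = 0.1349 M.
Kb = Kw/Ka = 1.0e-14 / 1.9 x 10^-5 = 5.26e-10.
[OH^-] = sqrt(Kb x [N3-]) = sqrt(5.26e-10 x 0.1349) = 8.43e-6 M.
pOH = 5.07, so pH = 14.00 - 5.07 = 8.93.

8.93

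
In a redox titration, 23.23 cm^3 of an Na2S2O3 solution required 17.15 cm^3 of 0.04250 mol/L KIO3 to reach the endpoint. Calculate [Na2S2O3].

0.188 M

n(KIO3) = 0.04250 x 0.01715 = 0.0007289 mol.
From the balanced equation, 1 mol KIO3 reacts with 6 mol Na2S2O3, so n(Na2S2O3) = 0.0007289 x 6/1 = 0.004373 mol.
[Na2S2O3] = 0.004373 / 0.02323 L = 0.188 M.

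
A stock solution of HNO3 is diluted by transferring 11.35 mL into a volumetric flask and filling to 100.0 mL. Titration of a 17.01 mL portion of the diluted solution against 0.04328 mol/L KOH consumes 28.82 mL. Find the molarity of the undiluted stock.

n(KOH) = 0.04328 x 0.02882 = 0.001247 mol.
n(HNO3) in the aliquot = 0.001247 mol.
[diluted HNO3] = 0.001247 / 0.01701 = 0.07333 M.
Dilution factor = 100.0/11.35 = 8.811, so [stock] = 0.07333 x 8.811 = 0.646 M.

0.646 M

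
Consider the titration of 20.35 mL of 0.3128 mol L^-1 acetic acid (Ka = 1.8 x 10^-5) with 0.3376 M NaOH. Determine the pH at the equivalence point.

n(CH3COOH) = 0.3128 x 0.02035 = 0.006365 mol; V(NaOH) at equivalence = 0.006365/0.3376 = 0.01886 L.
At equivalence all the acid is converted to CH3COO-; total volume = 0.02035 + 0.01886 = 0.03921 L, so [CH3COO-] = 0.006365/0.03921 = 0.1624 M.
Kb = Kw/Ka = 1.0e-14 / 1.8 x 10^-5 = 5.56e-10.
[OH^-] = sqrt(Kb x [CH3COO-]) = sqrt(5.56e-10 x 0.1624) = 9.50e-6 M.
pOH = 5.02, so pH = 14.00 - 5.02 = 8.98.

8.98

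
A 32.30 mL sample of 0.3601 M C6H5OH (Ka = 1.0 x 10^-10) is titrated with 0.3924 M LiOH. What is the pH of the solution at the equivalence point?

11.64

n(C6H5OH) = 0.3601 x 0.03230 = 0.01163 mol; V(LiOH) at equivalence = 0.01163/0.3924 = 0.02964 L.
At equivalence all the acid is converted to C6H5O-; total volume = 0.03230 + 0.02964 = 0.06194 L, so [C6H5O-] = 0.01163/0.06194 = 0.1878 M.
Kb = Kw/Ka = 1.0e-14 / 1.0 x 10^-10 = 0.000100.
[OH^-] = sqrt(Kb x [C6H5O-]) = sqrt(0.000100 x 0.1878) = 0.00433 M.
pOH = 2.36, so pH = 14.00 - 2.36 = 11.64.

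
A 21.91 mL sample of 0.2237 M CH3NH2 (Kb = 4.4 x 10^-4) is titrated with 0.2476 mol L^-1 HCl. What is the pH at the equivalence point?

5.79

n(CH3NH2) = 0.2237 x 0.02191 = 0.004901 mol; V(HCl) at equivalence = 0.004901/0.2476 = 0.01980 L.
At equivalence the base is fully converted to CH3NH3+; total volume = 0.04171 L, so [CH3NH3+] = 0.004901/0.04171 = 0.1175 M.
Ka(CH3NH3+) = Kw/Kb = 1.0e-14 / 4.4 x 10^-4 = 2.27e-11.
[H^+] = sqrt(Ka x [CH3NH3+]) = sqrt(2.27e-11 x 0.1175) = 1.63e-6 M.
pH = -log(1.63e-6) = 5.79.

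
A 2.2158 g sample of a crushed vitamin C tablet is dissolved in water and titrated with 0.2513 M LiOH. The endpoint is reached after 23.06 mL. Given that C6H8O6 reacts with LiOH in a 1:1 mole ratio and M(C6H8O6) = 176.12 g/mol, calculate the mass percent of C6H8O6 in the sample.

n(LiOH) = 0.2513 x 0.02306 = 0.005795 mol.
n(C6H8O6) = 0.005795 / 1 = 0.005795 mol.
mass of C6H8O6 = 0.005795 x 176.12 = 1.021 g.
% purity = 1.021 / 2.2158 x 100 = 46.1%.

46.1%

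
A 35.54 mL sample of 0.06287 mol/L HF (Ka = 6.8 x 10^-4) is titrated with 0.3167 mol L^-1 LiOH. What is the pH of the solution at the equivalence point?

n(HF) = 0.06287 x 0.03554 = 0.002234 mol; V(LiOH) at equivalence = 0.002234/0.3167 = 0.007055 L.
At equivalence all the acid is converted to F-; total volume = 0.03554 + 0.007055 = 0.04260 L, so [F-] = 0.002234/0.04260 = 0.05246 M.
Kb = Kw/Ka = 1.0e-14 / 6.8 x 10^-4 = 1.47e-11.
[OH^-] = sqrt(Kb x [F-]) = sqrt(1.47e-11 x 0.05246) = 8.78e-7 M.
pOH = 6.06, so pH = 14.00 - 6.06 = 7.94.

7.94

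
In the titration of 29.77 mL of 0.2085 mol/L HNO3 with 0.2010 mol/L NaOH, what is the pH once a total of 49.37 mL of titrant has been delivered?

12.67

n(acid) = 0.2085 x 0.02977 = 0.006207 mol; n(NaOH) added = 0.2010 x 0.04937 = 0.009923 mol.
Base is in excess by 0.009923 - 0.006207 = 0.003716 mol in a total volume of 0.07914 L.
[OH^-] = 0.003716/0.07914 = 0.04696 M, so pOH = 1.33 and pH = 14.00 - 1.33 = 12.67.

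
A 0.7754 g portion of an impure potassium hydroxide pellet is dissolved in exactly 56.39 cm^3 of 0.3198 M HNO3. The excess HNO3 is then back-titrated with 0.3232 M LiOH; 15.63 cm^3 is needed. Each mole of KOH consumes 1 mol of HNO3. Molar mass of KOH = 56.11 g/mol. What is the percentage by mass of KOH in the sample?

93.9%

Total n(HNO3) added = 0.3198 x 0.05639 = 0.01803 mol.
n(LiOH) used = 0.3232 x 0.01563 = 0.005052 mol, which equals the excess n(HNO3).
So n(HNO3) consumed by the sample = 0.01803 - 0.005052 = 0.01298 mol.
n(KOH) = 0.01298 / 1 = 0.01298 mol.
mass KOH = 0.01298 x 56.11 = 0.7284 g, so %KOH = 0.7284/0.7754 x 100 = 93.9%.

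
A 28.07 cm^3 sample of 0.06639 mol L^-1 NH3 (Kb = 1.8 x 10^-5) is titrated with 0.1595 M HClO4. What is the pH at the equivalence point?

5.29

n(NH3) = 0.06639 x 0.02807 = 0.001864 mol; V(HClO4) at equivalence = 0.001864/0.1595 = 0.01168 L.
At equivalence the base is fully converted to NH4+; total volume = 0.03975 L, so [NH4+] = 0.001864/0.03975 = 0.04688 M.
Ka(NH4+) = Kw/Kb = 1.0e-14 / 1.8 x 10^-5 = 5.56e-10.
[H^+] = sqrt(Ka x [NH4+]) = sqrt(5.56e-10 x 0.04688) = 5.10e-6 M.
pH = -log(5.10e-6) = 5.29.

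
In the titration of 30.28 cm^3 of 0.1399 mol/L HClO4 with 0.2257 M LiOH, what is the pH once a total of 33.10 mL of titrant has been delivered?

n(acid) = 0.1399 x 0.03028 = 0.004236 mol; n(LiOH) added = 0.2257 x 0.03310 = 0.007471 mol.
Base is in excess by 0.007471 - 0.004236 = 0.003234 mol in a total volume of 0.06338 L.
[OH^-] = 0.003234/0.06338 = 0.05103 M, so pOH = 1.29 and pH = 14.00 - 1.29 = 12.71.

12.71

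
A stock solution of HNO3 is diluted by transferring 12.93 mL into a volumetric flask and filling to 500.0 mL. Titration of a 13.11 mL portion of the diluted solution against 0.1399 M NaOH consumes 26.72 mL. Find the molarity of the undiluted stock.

n(NaOH) = 0.1399 x 0.02672 = 0.003738 mol.
n(HNO3) in the aliquot = 0.003738 mol.
[diluted HNO3] = 0.003738 / 0.01311 = 0.2851 M.
Dilution factor = 500.0/12.93 = 38.67, so [stock] = 0.2851 x 38.67 = 11.0 M.

11.0 M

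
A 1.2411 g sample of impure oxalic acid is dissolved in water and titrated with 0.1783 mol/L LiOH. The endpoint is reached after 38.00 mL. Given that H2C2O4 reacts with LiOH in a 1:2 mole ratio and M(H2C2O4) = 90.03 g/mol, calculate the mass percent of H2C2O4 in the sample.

24.6%

n(LiOH) = 0.1783 x 0.03800 = 0.006775 mol.
n(H2C2O4) = 0.006775 / 2 = 0.003388 mol.
mass of H2C2O4 = 0.003388 x 90.03 = 0.3050 g.
% purity = 0.3050 / 1.2411 x 100 = 24.6%.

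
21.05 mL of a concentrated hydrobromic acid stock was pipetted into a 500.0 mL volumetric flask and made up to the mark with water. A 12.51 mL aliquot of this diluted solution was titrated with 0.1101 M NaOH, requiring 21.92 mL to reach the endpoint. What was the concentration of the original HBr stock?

4.58 M

n(NaOH) = 0.1101 x 0.02192 = 0.002413 mol.
n(HBr) in the aliquot = 0.002413 mol.
[diluted HBr] = 0.002413 / 0.01251 = 0.1929 M.
Dilution factor = 500.0/21.05 = 23.75, so [stock] = 0.1929 x 23.75 = 4.58 M.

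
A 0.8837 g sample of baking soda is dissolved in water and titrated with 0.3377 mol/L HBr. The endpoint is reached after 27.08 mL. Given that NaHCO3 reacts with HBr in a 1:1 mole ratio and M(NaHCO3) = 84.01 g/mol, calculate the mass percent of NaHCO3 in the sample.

86.9%

n(HBr) = 0.3377 x 0.02708 = 0.009145 mol.
n(NaHCO3) = 0.009145 / 1 = 0.009145 mol.
mass of NaHCO3 = 0.009145 x 84.01 = 0.7683 g.
% purity = 0.7683 / 0.8837 x 100 = 86.9%.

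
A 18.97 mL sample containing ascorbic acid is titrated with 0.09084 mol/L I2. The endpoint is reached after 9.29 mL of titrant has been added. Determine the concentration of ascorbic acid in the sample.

0.0445 M

n(I2) = 0.09084 x 0.009290 = 0.0008439 mol.
From the balanced equation, 1 mol I2 reacts with 1 mol ascorbic acid, so n(ascorbic acid) = 0.0008439 x 1/1 = 0.0008439 mol.
[ascorbic acid] = 0.0008439 / 0.01897 L = 0.0445 M.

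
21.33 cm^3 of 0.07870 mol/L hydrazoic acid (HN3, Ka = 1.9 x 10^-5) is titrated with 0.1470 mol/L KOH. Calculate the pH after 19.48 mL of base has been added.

n(acid) = 0.07870 x 0.02133 = 0.001679 mol; n(KOH) added = 0.1470 x 0.01948 = 0.002864 mol.
Base is in excess by 0.002864 - 0.001679 = 0.001185 mol in a total volume of 0.04081 L.
[OH^-] = 0.001185/0.04081 = 0.02903 M, so pOH = 1.54 and pH = 14.00 - 1.54 = 12.46.

12.46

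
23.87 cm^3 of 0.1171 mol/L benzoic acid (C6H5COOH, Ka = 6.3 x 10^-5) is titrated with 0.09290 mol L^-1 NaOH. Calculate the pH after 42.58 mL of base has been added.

12.24

n(acid) = 0.1171 x 0.02387 = 0.002795 mol; n(NaOH) added = 0.09290 x 0.04258 = 0.003956 mol.
Base is in excess by 0.003956 - 0.002795 = 0.001161 mol in a total volume of 0.06645 L.
[OH^-] = 0.001161/0.06645 = 0.01746 M, so pOH = 1.76 and pH = 14.00 - 1.76 = 12.24.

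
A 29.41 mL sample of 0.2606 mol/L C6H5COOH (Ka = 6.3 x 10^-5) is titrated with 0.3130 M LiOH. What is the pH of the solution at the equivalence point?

8.68

n(C6H5COOH) = 0.2606 x 0.02941 = 0.007664 mol; V(LiOH) at equivalence = 0.007664/0.3130 = 0.02449 L.
At equivalence all the acid is converted to C6H5COO-; total volume = 0.02941 + 0.02449 = 0.05390 L, so [C6H5COO-] = 0.007664/0.05390 = 0.1422 M.
Kb = Kw/Ka = 1.0e-14 / 6.3 x 10^-5 = 1.59e-10.
[OH^-] = sqrt(Kb x [C6H5COO-]) = sqrt(1.59e-10 x 0.1422) = 4.75e-6 M.
pOH = 5.32, so pH = 14.00 - 5.32 = 8.68.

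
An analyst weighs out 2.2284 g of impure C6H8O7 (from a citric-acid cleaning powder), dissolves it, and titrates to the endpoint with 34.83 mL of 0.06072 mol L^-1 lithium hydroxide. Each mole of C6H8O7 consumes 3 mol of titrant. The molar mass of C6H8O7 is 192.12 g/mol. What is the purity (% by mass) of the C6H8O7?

6.08%

n(LiOH) = 0.06072 x 0.03483 = 0.002115 mol.
n(C6H8O7) = 0.002115 / 3 = 0.0007050 mol.
mass of C6H8O7 = 0.0007050 x 192.12 = 0.1354 g.
% purity = 0.1354 / 2.2284 x 100 = 6.08%.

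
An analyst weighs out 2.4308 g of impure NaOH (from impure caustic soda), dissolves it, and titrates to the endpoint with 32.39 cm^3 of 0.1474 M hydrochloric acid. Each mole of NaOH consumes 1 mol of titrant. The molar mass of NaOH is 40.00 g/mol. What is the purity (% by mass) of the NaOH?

7.86%

n(HCl) = 0.1474 x 0.03239 = 0.004774 mol.
n(NaOH) = 0.004774 / 1 = 0.004774 mol.
mass of NaOH = 0.004774 x 40.00 = 0.1910 g.
% purity = 0.1910 / 2.4308 x 100 = 7.86%.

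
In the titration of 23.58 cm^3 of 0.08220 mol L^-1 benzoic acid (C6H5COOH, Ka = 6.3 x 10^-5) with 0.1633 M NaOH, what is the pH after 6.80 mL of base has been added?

Initial n(C6H5COOH) = 0.08220 x 0.02358 = 0.001938 mol.
n(NaOH) added = 0.1633 x 0.006800 = 0.001110 mol, converting that many moles of C6H5COOH to C6H5COO-.
Remaining n(C6H5COOH) = 0.0008278 mol; n(C6H5COO-) = 0.001110 mol.
By Henderson-Hasselbalch, pH = pKa + log([A^-]/[HA]) = 4.20 + log(0.001110/0.0008278) = 4.20 + (+0.13) = 4.33.

4.33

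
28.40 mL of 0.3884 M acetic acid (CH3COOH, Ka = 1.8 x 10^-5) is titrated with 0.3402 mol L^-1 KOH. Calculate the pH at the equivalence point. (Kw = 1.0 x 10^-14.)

9.00

n(CH3COOH) = 0.3884 x 0.02840 = 0.01103 mol; V(KOH) at equivalence = 0.01103/0.3402 = 0.03242 L.
At equivalence all the acid is converted to CH3COO-; total volume = 0.02840 + 0.03242 = 0.06082 L, so [CH3COO-] = 0.01103/0.06082 = 0.1814 M.
Kb = Kw/Ka = 1.0e-14 / 1.8 x 10^-5 = 5.56e-10.
[OH^-] = sqrt(Kb x [CH3COO-]) = sqrt(5.56e-10 x 0.1814) = 1.00e-5 M.
pOH = 5.00, so pH = 14.00 - 5.00 = 9.00.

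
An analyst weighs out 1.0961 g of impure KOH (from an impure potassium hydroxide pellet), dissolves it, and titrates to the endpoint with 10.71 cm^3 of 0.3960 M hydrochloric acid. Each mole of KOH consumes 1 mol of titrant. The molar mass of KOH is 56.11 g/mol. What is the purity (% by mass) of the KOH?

21.7%

n(HCl) = 0.3960 x 0.01071 = 0.004241 mol.
n(KOH) = 0.004241 / 1 = 0.004241 mol.
mass of KOH = 0.004241 x 56.11 = 0.2380 g.
% purity = 0.2380 / 1.0961 x 100 = 21.7%.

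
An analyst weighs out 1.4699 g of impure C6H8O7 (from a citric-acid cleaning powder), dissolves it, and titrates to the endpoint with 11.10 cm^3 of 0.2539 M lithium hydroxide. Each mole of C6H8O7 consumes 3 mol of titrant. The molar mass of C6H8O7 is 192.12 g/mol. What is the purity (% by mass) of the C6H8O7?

n(LiOH) = 0.2539 x 0.01110 = 0.002818 mol.
n(C6H8O7) = 0.002818 / 3 = 0.0009394 mol.
mass of C6H8O7 = 0.0009394 x 192.12 = 0.1805 g.
% purity = 0.1805 / 1.4699 x 100 = 12.3%.

12.3%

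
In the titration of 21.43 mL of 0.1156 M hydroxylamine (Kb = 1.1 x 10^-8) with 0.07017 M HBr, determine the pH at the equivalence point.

3.70

n(NH2OH) = 0.1156 x 0.02143 = 0.002477 mol; V(HBr) at equivalence = 0.002477/0.07017 = 0.03530 L.
At equivalence the base is fully converted to NH3OH+; total volume = 0.05673 L, so [NH3OH+] = 0.002477/0.05673 = 0.04367 M.
Ka(NH3OH+) = Kw/Kb = 1.0e-14 / 1.1 x 10^-8 = 9.09e-7.
[H^+] = sqrt(Ka x [NH3OH+]) = sqrt(9.09e-7 x 0.04367) = 0.000199 M.
pH = -log(0.000199) = 3.70.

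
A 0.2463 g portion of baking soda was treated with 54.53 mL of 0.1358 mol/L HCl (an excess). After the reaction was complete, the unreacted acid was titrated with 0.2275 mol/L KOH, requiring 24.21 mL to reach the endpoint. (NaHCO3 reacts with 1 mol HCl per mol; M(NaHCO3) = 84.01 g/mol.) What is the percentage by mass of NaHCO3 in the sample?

Total n(HCl) added = 0.1358 x 0.05453 = 0.007405 mol.
n(KOH) used = 0.2275 x 0.02421 = 0.005508 mol, which equals the excess n(HCl).
So n(HCl) consumed by the sample = 0.007405 - 0.005508 = 0.001897 mol.
n(NaHCO3) = 0.001897 / 1 = 0.001897 mol.
mass NaHCO3 = 0.001897 x 84.01 = 0.1594 g, so %NaHCO3 = 0.1594/0.2463 x 100 = 64.7%.

64.7%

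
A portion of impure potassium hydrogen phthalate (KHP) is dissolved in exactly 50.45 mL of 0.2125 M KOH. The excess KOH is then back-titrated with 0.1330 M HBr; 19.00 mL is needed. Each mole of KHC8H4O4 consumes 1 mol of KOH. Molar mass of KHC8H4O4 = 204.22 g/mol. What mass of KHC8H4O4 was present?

1.67 g

Total n(KOH) added = 0.2125 x 0.05045 = 0.01072 mol.
n(HBr) used = 0.1330 x 0.01900 = 0.002527 mol, which equals the excess n(KOH).
So n(KOH) consumed by the sample = 0.01072 - 0.002527 = 0.008194 mol.
n(KHC8H4O4) = 0.008194 / 1 = 0.008194 mol.
mass = 0.008194 mol x 204.22 g/mol = 1.67 g.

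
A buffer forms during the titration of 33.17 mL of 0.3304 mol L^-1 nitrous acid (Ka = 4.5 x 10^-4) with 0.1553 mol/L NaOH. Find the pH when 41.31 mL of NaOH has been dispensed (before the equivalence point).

3.50

Initial n(HNO2) = 0.3304 x 0.03317 = 0.01096 mol.
n(NaOH) added = 0.1553 x 0.04131 = 0.006415 mol, converting that many moles of HNO2 to NO2-.
Remaining n(HNO2) = 0.004544 mol; n(NO2-) = 0.006415 mol.
By Henderson-Hasselbalch, pH = pKa + log([A^-]/[HA]) = 3.35 + log(0.006415/0.004544) = 3.35 + (+0.15) = 3.50.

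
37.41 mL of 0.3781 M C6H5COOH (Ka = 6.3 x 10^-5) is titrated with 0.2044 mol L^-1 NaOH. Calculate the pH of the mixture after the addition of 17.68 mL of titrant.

Initial n(C6H5COOH) = 0.3781 x 0.03741 = 0.01414 mol.
n(NaOH) added = 0.2044 x 0.01768 = 0.003614 mol, converting that many moles of C6H5COOH to C6H5COO-.
Remaining n(C6H5COOH) = 0.01053 mol; n(C6H5COO-) = 0.003614 mol.
By Henderson-Hasselbalch, pH = pKa + log([A^-]/[HA]) = 4.20 + log(0.003614/0.01053) = 4.20 + (-0.46) = 3.74.

3.74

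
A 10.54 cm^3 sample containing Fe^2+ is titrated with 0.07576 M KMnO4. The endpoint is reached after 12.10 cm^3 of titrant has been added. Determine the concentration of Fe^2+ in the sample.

n(KMnO4) = 0.07576 x 0.01210 = 0.0009167 mol.
From the balanced equation, 1 mol KMnO4 reacts with 5 mol Fe^2+, so n(Fe^2+) = 0.0009167 x 5/1 = 0.004583 mol.
[Fe^2+] = 0.004583 / 0.01054 L = 0.435 M.

0.435 M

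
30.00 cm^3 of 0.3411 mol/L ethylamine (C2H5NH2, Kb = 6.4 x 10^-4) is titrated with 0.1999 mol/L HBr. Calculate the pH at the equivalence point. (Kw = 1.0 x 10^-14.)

5.85

n(C2H5NH2) = 0.3411 x 0.03000 = 0.01023 mol; V(HBr) at equivalence = 0.01023/0.1999 = 0.05119 L.
At equivalence the base is fully converted to C2H5NH3+; total volume = 0.08119 L, so [C2H5NH3+] = 0.01023/0.08119 = 0.1260 M.
Ka(C2H5NH3+) = Kw/Kb = 1.0e-14 / 6.4 x 10^-4 = 1.56e-11.
[H^+] = sqrt(Ka x [C2H5NH3+]) = sqrt(1.56e-11 x 0.1260) = 1.40e-6 M.
pH = -log(1.40e-6) = 5.85.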